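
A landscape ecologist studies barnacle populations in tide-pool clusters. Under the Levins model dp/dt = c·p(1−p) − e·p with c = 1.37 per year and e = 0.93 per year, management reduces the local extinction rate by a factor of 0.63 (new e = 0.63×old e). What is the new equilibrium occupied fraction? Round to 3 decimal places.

0.572

Before: p* = 1 − 0.93/1.37 = 0.3212.
After the change, c = 1.37, e = 0.5859, so p* = 1 − 0.5859/1.37 = 0.5723.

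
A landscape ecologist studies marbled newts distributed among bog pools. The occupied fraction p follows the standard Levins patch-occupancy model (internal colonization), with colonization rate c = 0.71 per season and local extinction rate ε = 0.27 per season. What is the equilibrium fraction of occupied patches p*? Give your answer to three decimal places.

Setting dp/dt = 0 and dividing through by p* gives c·(1−p*) = ε.
So p* = 1 − ε/c = 1 − 0.27/0.71 = 1 − 0.3803 = 0.6197.

0.620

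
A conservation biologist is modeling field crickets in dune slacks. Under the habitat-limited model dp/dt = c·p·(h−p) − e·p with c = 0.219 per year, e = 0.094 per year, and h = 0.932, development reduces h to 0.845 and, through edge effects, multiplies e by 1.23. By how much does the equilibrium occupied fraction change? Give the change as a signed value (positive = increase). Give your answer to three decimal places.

-0.186

Before: p* = h − e/c = 0.932 − 0.094/0.219 = 0.932 − 0.4292 = 0.5028.
After: c = 0.219, e = 0.11562, h = 0.845; p* = 0.845 − 0.11562/0.219 = 0.3171.
Δp* = 0.3171 − 0.5028 = -0.1857.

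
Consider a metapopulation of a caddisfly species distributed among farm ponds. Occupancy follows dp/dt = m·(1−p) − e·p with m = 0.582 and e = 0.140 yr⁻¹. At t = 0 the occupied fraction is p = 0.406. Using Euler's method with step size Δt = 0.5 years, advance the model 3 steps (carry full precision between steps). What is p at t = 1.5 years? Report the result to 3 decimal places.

0.702

Update rule: p ← p + [m·(1−p) − e·p]·Δt with Δt = 0.5.
step 1: Δp = +0.14443, p = 0.55043
step 2: Δp = +0.09229, p = 0.64273
step 3: Δp = +0.05898, p = 0.70170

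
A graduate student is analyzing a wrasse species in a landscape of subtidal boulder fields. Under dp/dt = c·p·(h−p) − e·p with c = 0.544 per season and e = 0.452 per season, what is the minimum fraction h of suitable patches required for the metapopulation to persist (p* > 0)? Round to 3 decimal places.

0.831

p* = h − e/c is positive only when h > e/c.
h_min = e/c = 0.452/0.544 = 0.8309.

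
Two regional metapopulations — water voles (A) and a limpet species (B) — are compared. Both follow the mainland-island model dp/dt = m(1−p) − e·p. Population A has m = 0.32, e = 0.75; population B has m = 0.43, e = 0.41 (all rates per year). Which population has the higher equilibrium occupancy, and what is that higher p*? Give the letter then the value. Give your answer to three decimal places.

B, 0.512

A: p*_A = m/(m+e) = 0.32/1.0700 = 0.2991.
B: p*_B = 0.43/0.8400 = 0.5119.
B is higher at 0.5119.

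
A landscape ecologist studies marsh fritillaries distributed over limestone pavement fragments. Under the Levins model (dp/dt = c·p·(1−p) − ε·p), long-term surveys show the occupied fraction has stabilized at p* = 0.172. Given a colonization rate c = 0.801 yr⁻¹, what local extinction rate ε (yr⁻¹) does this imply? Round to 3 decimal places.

0.663

At equilibrium c(1−p*) = ε.
ε = 0.801 × (1 − 0.172) = 0.801 × 0.8280 = 0.6632.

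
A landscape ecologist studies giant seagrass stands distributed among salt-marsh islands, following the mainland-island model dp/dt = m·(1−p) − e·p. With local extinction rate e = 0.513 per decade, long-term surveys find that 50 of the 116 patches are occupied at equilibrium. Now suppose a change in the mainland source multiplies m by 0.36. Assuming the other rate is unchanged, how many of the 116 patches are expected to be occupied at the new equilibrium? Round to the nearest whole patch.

Observed p* = 50/116 = 0.43103.
Balance m(1−p*) = e·p* gives m = e·p*/(1−p*) = 0.513×0.43103/0.56897 = 0.38863.
New p* = m/(m+e) = 0.13991/(0.13991+0.51300) = 0.21429.
Expected occupied = 116 × 0.21429 = 24.86 ≈ 25.

25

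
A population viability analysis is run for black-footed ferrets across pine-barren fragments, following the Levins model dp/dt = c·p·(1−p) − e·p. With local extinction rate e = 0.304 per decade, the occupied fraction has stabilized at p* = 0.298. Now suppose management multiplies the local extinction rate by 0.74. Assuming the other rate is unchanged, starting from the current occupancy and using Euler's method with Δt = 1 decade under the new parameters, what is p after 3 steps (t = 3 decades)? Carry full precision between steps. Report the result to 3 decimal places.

0.364

Balance c(1−p*) = e gives c = e/(1 − 0.29800) = 0.304/0.70200 = 0.43305.
Starting from p₀ = 0.29800; update p ← p + (dp/dt)·Δt with the new parameters.
step 1: Δp = +0.02355, p = 0.32155
step 2: Δp = +0.02214, p = 0.34369
step 3: Δp = +0.02037, p = 0.36405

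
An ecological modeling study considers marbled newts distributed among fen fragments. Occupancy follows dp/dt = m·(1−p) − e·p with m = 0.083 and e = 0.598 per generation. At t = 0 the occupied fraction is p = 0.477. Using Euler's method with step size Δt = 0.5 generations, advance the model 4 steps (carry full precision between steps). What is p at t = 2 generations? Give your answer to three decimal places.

0.189

Update rule: p ← p + [m·(1−p) − e·p]·Δt with Δt = 0.5.
t = 0.5: p = 0.47700 + (-0.12092) = 0.35608
t = 1: p = 0.35608 + (-0.07975) = 0.27634
t = 1.5: p = 0.27634 + (-0.05259) = 0.22374
t = 2: p = 0.22374 + (-0.03468) = 0.18906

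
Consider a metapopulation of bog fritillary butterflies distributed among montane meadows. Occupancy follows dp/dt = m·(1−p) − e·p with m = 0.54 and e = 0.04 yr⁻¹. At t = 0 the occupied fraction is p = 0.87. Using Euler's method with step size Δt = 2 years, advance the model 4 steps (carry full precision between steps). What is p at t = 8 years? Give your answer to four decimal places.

0.9310

Update rule: p ← p + [m·(1−p) − e·p]·Δt with Δt = 2.
p: 0.87000 → 0.94080  (Δp = +0.07080)
p: 0.94080 → 0.92947  (Δp = -0.01133)
p: 0.92947 → 0.93128  (Δp = +0.00181)
p: 0.93128 → 0.93099  (Δp = -0.00029)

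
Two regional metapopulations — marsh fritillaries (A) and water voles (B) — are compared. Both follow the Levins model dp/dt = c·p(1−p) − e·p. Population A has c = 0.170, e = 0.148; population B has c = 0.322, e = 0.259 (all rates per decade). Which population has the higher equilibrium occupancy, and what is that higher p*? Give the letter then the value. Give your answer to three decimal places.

A: p*_A = 1 − 0.148/0.170 = 0.1294.
B: p*_B = 1 − 0.259/0.322 = 0.1957.
B is higher at 0.1957.

B, 0.196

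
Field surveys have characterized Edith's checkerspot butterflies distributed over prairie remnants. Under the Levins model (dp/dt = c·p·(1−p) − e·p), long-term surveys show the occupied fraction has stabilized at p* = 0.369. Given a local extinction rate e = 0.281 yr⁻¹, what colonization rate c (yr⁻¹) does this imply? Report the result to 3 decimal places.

0.445

At equilibrium c(1−p*) = e, so c = e/(1−p*).
c = 0.281/(1 − 0.369) = 0.281/0.6310 = 0.4453.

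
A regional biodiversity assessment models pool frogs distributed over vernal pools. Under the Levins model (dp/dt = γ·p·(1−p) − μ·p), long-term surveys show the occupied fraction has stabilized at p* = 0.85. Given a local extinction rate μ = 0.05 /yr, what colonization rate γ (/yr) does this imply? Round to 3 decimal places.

At equilibrium γ(1−p*) = μ, so γ = μ/(1−p*).
γ = 0.05/(1 − 0.85) = 0.05/0.1500 = 0.3333.

0.333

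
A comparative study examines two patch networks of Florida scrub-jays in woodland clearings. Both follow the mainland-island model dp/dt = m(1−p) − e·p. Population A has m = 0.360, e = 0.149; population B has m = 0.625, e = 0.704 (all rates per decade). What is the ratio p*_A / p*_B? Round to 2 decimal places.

A: p*_A = m/(m+e) = 0.360/0.5090 = 0.7073.
B: p*_B = 0.625/1.3290 = 0.4703.
p*_A / p*_B = 0.7073/0.4703 = 1.5039.

1.50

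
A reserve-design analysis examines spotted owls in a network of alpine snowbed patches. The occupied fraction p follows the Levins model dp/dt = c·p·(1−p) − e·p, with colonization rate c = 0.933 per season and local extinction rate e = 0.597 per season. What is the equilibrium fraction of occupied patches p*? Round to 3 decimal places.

0.360

Setting dp/dt = 0 and dividing through by p* gives c·(1−p*) = e.
So p* = 1 − e/c = 1 − 0.597/0.933 = 1 − 0.6399 = 0.3601.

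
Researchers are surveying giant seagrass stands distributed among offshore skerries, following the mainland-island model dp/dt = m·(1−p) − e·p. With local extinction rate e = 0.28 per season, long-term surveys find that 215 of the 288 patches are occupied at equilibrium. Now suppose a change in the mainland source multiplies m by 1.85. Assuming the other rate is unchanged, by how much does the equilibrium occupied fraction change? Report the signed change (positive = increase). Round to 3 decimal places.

Observed p* = 215/288 = 0.74653.
Balance m(1−p*) = e·p* gives m = e·p*/(1−p*) = 0.28×0.74653/0.25347 = 0.82467.
New p* = m/(m+e) = 1.52564/(1.52564+0.28000) = 0.84493.
Δp* = 0.84493 − 0.74653 = +0.09840.

0.098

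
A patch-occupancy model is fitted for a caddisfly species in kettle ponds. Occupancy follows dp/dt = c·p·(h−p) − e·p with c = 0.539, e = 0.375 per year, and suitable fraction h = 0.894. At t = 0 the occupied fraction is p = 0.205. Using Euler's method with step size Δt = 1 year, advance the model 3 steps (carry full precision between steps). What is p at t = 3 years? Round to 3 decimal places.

Update rule: p ← p + [c·p·(h−p) − e·p]·Δt with Δt = 1.
step 1: Δp = -0.00074, p = 0.20426
step 2: Δp = -0.00066, p = 0.20360
step 3: Δp = -0.00058, p = 0.20301

0.203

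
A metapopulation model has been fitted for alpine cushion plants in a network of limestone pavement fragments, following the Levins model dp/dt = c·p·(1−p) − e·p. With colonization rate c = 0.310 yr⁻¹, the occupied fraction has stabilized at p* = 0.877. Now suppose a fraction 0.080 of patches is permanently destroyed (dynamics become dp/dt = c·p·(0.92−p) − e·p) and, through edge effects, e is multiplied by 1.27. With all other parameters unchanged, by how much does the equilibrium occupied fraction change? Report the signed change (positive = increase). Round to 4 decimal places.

Balance c(1−p*) = e gives e = 0.310×(1 − 0.87700) = 0.03813.
New p* = 0.92 − e/c = 0.92 − 0.04843/0.31000 = 0.76377.
Δp* = 0.76377 − 0.87700 = -0.11323.

-0.1132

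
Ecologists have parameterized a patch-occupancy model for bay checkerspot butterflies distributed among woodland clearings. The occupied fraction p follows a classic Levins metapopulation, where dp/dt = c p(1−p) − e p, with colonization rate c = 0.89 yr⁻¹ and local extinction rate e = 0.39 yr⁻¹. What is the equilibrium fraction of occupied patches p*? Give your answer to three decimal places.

At equilibrium, colonization balances extinction: c·p*·(1−p*) = e·p*.
So p* = 1 − e/c = 1 − 0.39/0.89 = 1 − 0.4382 = 0.5618.

0.562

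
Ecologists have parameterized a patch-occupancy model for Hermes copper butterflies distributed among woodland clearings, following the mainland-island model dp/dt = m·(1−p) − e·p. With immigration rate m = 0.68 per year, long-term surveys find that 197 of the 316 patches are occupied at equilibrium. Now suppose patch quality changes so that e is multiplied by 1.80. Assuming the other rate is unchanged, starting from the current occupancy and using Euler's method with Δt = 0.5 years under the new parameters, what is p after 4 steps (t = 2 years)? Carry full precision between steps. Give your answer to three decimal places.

Observed p* = 197/316 = 0.62342.
Balance m(1−p*) = e·p* gives e = m(1−p*)/p* = 0.68×0.37658/0.62342 = 0.41076.
Starting from p₀ = 0.62342; update p ← p + (dp/dt)·Δt with the new parameters.
p: 0.62342 → 0.52099  (Δp = -0.10243)
p: 0.52099 → 0.49125  (Δp = -0.02974)
p: 0.49125 → 0.48262  (Δp = -0.00863)
p: 0.48262 → 0.48011  (Δp = -0.00251)

0.480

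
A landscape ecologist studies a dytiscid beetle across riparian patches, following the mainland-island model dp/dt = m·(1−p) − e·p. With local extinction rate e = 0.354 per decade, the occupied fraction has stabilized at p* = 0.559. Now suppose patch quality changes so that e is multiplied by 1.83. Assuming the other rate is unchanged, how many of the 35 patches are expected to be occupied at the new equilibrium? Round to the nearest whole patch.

14

Balance m(1−p*) = e·p* gives m = e·p*/(1−p*) = 0.354×0.55900/0.44100 = 0.44872.
New p* = m/(m+e) = 0.44872/(0.44872+0.64782) = 0.40921.
Expected occupied = 35 × 0.40921 = 14.32 ≈ 14.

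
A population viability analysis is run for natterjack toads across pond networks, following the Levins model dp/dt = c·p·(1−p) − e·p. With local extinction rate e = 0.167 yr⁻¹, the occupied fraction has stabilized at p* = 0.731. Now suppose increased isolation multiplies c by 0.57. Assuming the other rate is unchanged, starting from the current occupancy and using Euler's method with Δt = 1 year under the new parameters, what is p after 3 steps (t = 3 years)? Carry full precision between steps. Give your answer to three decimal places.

0.616

Balance c(1−p*) = e gives c = e/(1 − 0.73100) = 0.167/0.26900 = 0.62082.
Starting from p₀ = 0.73100; update p ← p + (dp/dt)·Δt with the new parameters.
  1  |  dp/dt·Δt = -0.052493  |  p_1 = 0.678507
  2  |  dp/dt·Δt = -0.036120  |  p_2 = 0.642387
  3  |  dp/dt·Δt = -0.025986  |  p_3 = 0.616401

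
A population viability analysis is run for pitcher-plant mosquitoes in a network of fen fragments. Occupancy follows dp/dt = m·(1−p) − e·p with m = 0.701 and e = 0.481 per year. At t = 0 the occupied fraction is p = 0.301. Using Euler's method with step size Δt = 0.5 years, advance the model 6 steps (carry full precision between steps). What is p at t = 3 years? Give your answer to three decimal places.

Update rule: p ← p + [m·(1−p) − e·p]·Δt with Δt = 0.5.
p: 0.30100 → 0.47361  (Δp = +0.17261)
p: 0.47361 → 0.54421  (Δp = +0.07060)
p: 0.54421 → 0.57308  (Δp = +0.02887)
p: 0.57308 → 0.58489  (Δp = +0.01181)
p: 0.58489 → 0.58972  (Δp = +0.00483)
p: 0.58972 → 0.59170  (Δp = +0.00198)

0.592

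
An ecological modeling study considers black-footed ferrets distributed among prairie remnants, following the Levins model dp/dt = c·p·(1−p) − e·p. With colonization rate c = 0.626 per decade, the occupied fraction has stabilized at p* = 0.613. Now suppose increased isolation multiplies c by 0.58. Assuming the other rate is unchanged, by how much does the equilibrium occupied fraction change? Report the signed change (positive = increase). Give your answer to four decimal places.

-0.2802

Balance c(1−p*) = e gives e = 0.626×(1 − 0.61300) = 0.24226.
New p* = 1 − e/c = 1 − 0.24226/0.36308 = 0.33276.
Δp* = 0.33276 − 0.61300 = -0.28024.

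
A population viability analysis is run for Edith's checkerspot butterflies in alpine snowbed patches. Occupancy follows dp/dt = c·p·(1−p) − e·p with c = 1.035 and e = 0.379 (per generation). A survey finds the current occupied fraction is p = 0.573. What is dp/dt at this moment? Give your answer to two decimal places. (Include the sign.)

0.04

Colonization term: c·p·(1−p) = 1.035×0.573×0.4270 = 0.25323.
Extinction term: e·p = 0.21717.
dp/dt = 0.25323 − 0.21717 = 0.03607.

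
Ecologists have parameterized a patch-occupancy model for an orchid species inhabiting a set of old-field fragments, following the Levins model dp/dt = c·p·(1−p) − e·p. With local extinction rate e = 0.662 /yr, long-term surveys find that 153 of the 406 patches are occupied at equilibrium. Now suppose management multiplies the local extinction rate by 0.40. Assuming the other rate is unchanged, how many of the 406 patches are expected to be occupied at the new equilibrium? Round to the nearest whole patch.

Observed p* = 153/406 = 0.37685.
Balance c(1−p*) = e gives c = e/(1 − 0.37685) = 0.662/0.62315 = 1.06234.
New p* = 1 − e/c = 1 − 0.26480/1.06234 = 0.75074.
Expected occupied = 406 × 0.75074 = 304.80 ≈ 305.

305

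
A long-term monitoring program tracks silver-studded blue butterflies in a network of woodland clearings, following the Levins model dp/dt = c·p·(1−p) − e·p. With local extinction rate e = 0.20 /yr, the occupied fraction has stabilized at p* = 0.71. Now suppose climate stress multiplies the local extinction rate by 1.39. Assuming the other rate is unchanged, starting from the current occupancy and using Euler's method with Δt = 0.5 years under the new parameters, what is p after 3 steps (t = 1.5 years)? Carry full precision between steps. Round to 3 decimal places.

0.647

Balance c(1−p*) = e gives c = e/(1 − 0.71000) = 0.20/0.29000 = 0.68966.
Starting from p₀ = 0.71000; update p ← p + (dp/dt)·Δt with the new parameters.
step 1: Δp = -0.02769, p = 0.68231
step 2: Δp = -0.02010, p = 0.66221
step 3: Δp = -0.01491, p = 0.64730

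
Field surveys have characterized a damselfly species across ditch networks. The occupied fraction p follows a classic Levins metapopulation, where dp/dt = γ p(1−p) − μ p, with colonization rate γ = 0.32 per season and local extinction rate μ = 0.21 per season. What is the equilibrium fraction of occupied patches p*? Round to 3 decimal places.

0.344

Setting dp/dt = 0 and dividing through by p* gives γ·(1−p*) = μ.
So p* = 1 − μ/γ = 1 − 0.21/0.32 = 1 − 0.6562 = 0.3438.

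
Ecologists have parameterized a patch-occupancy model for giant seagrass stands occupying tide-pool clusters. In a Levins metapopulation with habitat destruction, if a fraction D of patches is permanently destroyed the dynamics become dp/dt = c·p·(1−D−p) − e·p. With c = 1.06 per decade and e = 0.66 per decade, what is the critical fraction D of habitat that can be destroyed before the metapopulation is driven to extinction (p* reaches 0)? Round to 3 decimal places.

The nontrivial equilibrium is p* = (1−D) − e/c; extinction occurs when this hits zero.
So D_crit = 1 − e/c = 1 − 0.66/1.06 = 1 − 0.6226 = 0.3774.
This equals the undisturbed p*, a classic result of Lande's extension.

0.377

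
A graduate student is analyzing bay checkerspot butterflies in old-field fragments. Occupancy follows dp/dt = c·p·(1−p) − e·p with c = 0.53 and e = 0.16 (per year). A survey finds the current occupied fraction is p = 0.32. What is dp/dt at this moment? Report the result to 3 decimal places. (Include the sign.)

0.064

Colonization term: c·p·(1−p) = 0.53×0.32×0.6800 = 0.11533.
Extinction term: e·p = 0.05120.
dp/dt = 0.11533 − 0.05120 = 0.06413.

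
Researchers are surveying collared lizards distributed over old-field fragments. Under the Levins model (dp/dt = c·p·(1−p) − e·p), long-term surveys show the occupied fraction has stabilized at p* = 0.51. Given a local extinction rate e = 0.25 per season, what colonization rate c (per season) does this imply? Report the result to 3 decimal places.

At equilibrium c(1−p*) = e, so c = e/(1−p*).
c = 0.25/(1 − 0.51) = 0.25/0.4900 = 0.5102.

0.510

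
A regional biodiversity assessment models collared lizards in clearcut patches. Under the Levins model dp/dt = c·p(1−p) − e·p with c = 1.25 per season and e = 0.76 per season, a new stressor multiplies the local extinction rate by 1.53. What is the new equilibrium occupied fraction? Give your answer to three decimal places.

Before: p* = 1 − 0.76/1.25 = 0.3920.
After the change, c = 1.25, e = 1.1628, so p* = 1 − 1.1628/1.25 = 0.0698.

0.070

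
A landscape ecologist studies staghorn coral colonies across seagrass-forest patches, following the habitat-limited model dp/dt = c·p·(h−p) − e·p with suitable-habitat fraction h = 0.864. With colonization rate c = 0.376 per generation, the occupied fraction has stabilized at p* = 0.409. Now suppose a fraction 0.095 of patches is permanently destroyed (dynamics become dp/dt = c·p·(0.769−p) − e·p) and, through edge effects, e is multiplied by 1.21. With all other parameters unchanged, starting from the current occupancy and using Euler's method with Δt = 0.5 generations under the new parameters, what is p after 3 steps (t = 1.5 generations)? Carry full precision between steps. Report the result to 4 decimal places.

Balance c(h−p*) = e gives e = 0.376×(0.864 − 0.40900) = 0.17108.
Starting from p₀ = 0.40900; update p ← p + (dp/dt)·Δt with the new parameters.
  1  |  dp/dt·Δt = -0.014652  |  p_1 = 0.394348
  2  |  dp/dt·Δt = -0.013041  |  p_2 = 0.381308
  3  |  dp/dt·Δt = -0.011675  |  p_3 = 0.369633

0.3696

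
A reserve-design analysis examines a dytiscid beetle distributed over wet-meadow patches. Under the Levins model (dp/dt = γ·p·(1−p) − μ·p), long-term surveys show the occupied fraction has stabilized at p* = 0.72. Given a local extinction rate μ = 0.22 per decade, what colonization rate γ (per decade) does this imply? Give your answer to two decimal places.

0.79

At equilibrium γ(1−p*) = μ, so γ = μ/(1−p*).
γ = 0.22/(1 − 0.72) = 0.22/0.2800 = 0.7857.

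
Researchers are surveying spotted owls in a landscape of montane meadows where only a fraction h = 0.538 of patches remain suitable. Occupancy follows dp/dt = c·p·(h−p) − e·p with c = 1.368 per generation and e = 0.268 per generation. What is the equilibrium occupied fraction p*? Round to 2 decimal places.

Setting dp/dt = 0 and dividing by p* gives c·(h−p*) = e.
So p* = h − e/c = 0.538 − 0.268/1.368 = 0.538 − 0.1959 = 0.3421.

0.34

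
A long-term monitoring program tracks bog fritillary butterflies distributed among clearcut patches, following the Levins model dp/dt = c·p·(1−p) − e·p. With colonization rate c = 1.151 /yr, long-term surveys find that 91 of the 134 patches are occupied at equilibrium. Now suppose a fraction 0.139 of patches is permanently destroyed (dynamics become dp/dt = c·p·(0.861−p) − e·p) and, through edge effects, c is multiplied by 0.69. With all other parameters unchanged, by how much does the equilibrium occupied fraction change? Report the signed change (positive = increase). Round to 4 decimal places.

-0.2832

Observed p* = 91/134 = 0.67910.
Balance c(1−p*) = e gives e = 1.151×(1 − 0.67910) = 0.36936.
New p* = 0.861 − e/c = 0.861 − 0.36936/0.79419 = 0.39592.
Δp* = 0.39592 − 0.67910 = -0.28318.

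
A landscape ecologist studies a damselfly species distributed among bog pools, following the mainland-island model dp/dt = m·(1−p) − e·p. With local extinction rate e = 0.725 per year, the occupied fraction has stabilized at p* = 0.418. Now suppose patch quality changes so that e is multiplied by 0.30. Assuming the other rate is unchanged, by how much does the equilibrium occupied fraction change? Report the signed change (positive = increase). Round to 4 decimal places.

0.2874

Balance m(1−p*) = e·p* gives m = e·p*/(1−p*) = 0.725×0.41800/0.58200 = 0.52070.
New p* = m/(m+e) = 0.52070/(0.52070+0.21750) = 0.70536.
Δp* = 0.70536 − 0.41800 = +0.28736.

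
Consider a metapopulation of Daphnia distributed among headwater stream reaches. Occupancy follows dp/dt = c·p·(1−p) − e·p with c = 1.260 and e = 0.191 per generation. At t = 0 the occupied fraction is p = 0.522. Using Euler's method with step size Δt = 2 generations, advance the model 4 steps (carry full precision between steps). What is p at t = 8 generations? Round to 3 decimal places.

0.690

Update rule: p ← p + [c·p·(1−p) − e·p]·Δt with Δt = 2.
t = 2: p = 0.52200 + (+0.42938) = 0.95138
t = 4: p = 0.95138 + (-0.24685) = 0.70452
t = 6: p = 0.70452 + (+0.25546) = 0.95998
t = 8: p = 0.95998 + (-0.26991) = 0.69008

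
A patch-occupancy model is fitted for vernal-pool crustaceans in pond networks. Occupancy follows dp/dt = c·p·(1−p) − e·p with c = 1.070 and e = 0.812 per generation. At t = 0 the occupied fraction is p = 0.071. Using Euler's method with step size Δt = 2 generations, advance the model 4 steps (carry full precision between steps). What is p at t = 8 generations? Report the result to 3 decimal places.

0.186

Update rule: p ← p + [c·p·(1−p) − e·p]·Δt with Δt = 2.
step 1: Δp = +0.02585, p = 0.09685
step 2: Δp = +0.02990, p = 0.12675
step 3: Δp = +0.03102, p = 0.15777
step 4: Δp = +0.02814, p = 0.18591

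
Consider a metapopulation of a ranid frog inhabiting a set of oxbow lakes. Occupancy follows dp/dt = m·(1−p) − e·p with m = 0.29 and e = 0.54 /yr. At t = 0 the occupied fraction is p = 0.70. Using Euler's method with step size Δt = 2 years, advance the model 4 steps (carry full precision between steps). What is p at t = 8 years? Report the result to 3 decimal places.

0.416

Update rule: p ← p + [m·(1−p) − e·p]·Δt with Δt = 2.
t = 2: p = 0.70000 + (-0.58200) = 0.11800
t = 4: p = 0.11800 + (+0.38412) = 0.50212
t = 6: p = 0.50212 + (-0.25352) = 0.24860
t = 8: p = 0.24860 + (+0.16732) = 0.41592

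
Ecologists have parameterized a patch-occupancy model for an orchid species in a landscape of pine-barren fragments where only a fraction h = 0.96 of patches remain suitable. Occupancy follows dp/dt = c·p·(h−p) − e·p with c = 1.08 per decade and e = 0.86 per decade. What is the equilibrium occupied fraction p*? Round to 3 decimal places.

0.164

Setting dp/dt = 0 and dividing by p* gives c·(h−p*) = e.
So p* = h − e/c = 0.96 − 0.86/1.08 = 0.96 − 0.7963 = 0.1637.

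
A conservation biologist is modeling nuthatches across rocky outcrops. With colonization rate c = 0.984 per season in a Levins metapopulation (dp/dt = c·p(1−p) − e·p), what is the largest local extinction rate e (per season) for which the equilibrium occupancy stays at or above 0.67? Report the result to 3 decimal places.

1 − e/c ≥ 0.67 ⇒ e ≤ c(1 − 0.67) = 0.984 × 0.3300.
e_max = 0.3247.

0.325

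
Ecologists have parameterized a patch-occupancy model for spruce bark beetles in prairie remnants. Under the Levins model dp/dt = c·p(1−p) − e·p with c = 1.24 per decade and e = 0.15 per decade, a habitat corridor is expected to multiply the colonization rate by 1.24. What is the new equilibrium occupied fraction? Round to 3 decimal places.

Before: p* = 1 − 0.15/1.24 = 0.8790.
After the change, c = 1.5376, e = 0.15, so p* = 1 − 0.15/1.5376 = 0.9024.

0.902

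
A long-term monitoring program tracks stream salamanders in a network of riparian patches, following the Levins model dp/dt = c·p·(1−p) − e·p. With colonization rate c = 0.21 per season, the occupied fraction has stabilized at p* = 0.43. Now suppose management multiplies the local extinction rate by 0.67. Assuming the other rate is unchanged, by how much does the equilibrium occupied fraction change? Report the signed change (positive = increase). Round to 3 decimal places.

0.188

Balance c(1−p*) = e gives e = 0.21×(1 − 0.43000) = 0.11970.
New p* = 1 − e/c = 1 − 0.08020/0.21000 = 0.61810.
Δp* = 0.61810 − 0.43000 = +0.18810.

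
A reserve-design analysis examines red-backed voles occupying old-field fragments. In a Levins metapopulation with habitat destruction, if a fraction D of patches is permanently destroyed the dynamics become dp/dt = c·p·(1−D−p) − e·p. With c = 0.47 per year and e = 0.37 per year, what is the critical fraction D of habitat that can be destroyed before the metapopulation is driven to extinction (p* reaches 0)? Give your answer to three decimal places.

The nontrivial equilibrium is p* = (1−D) − e/c; extinction occurs when this hits zero.
So D_crit = 1 − e/c = 1 − 0.37/0.47 = 1 − 0.7872 = 0.2128.
This equals the undisturbed p*, a classic result of Lande's extension.

0.213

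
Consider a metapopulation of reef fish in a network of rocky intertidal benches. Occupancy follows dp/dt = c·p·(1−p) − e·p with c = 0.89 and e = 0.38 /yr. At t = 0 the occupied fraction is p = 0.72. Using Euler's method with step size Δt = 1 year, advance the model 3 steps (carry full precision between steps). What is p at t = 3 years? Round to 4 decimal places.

Update rule: p ← p + [c·p·(1−p) − e·p]·Δt with Δt = 1.
p: 0.72000 → 0.62582  (Δp = -0.09418)
p: 0.62582 → 0.59642  (Δp = -0.02940)
p: 0.59642 → 0.58401  (Δp = -0.01241)

0.5840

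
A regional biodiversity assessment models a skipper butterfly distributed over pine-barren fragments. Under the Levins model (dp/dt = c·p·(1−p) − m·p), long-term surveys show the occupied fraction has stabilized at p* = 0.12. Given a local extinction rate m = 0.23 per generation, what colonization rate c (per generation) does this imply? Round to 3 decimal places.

0.261

At equilibrium c(1−p*) = m, so c = m/(1−p*).
c = 0.23/(1 − 0.12) = 0.23/0.8800 = 0.2614.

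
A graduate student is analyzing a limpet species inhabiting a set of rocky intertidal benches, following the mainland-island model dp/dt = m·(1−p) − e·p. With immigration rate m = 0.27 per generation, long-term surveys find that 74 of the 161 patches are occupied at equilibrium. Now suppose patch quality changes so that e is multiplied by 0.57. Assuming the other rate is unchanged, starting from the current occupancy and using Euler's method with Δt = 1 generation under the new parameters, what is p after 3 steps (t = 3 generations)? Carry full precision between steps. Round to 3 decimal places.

Observed p* = 74/161 = 0.45963.
Balance m(1−p*) = e·p* gives e = m(1−p*)/p* = 0.27×0.54037/0.45963 = 0.31743.
Starting from p₀ = 0.45963; update p ← p + (dp/dt)·Δt with the new parameters.
p: 0.45963 → 0.52236  (Δp = +0.06274)
p: 0.52236 → 0.55681  (Δp = +0.03445)
p: 0.55681 → 0.57572  (Δp = +0.01891)

0.576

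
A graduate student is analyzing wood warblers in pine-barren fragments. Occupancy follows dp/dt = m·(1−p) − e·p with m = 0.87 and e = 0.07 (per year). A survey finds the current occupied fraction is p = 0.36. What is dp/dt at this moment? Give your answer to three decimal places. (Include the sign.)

0.532

Colonization term: m·(1−p) = 0.87×0.6400 = 0.55680.
Extinction term: e·p = 0.02520.
dp/dt = 0.55680 − 0.02520 = 0.53160.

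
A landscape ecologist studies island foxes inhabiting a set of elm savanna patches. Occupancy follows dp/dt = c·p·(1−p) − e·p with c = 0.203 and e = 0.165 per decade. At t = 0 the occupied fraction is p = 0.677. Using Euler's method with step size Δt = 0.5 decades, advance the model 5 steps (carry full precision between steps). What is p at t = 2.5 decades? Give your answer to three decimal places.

Update rule: p ← p + [c·p·(1−p) − e·p]·Δt with Δt = 0.5.
t = 0.5: p = 0.67700 + (-0.03366) = 0.64334
t = 1: p = 0.64334 + (-0.02979) = 0.61356
t = 1.5: p = 0.61356 + (-0.02655) = 0.58700
t = 2: p = 0.58700 + (-0.02382) = 0.56318
t = 2.5: p = 0.56318 + (-0.02149) = 0.54169

0.542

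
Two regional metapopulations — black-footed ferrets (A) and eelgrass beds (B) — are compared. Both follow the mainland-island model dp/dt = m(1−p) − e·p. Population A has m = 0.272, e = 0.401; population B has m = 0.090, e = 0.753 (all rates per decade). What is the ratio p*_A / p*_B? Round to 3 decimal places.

3.786

A: p*_A = m/(m+e) = 0.272/0.6730 = 0.4042.
B: p*_B = 0.090/0.8430 = 0.1068.
p*_A / p*_B = 0.4042/0.1068 = 3.7856.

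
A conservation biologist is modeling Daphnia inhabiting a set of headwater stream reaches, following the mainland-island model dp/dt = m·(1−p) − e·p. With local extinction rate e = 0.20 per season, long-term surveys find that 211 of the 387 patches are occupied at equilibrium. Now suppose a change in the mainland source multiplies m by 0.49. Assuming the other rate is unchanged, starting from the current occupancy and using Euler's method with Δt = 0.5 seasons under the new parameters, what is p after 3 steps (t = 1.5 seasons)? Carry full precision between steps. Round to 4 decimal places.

Observed p* = 211/387 = 0.54522.
Balance m(1−p*) = e·p* gives m = e·p*/(1−p*) = 0.20×0.54522/0.45478 = 0.23977.
Starting from p₀ = 0.54522; update p ← p + (dp/dt)·Δt with the new parameters.
t = 0.5: p = 0.54522 + (-0.02781) = 0.51741
t = 1: p = 0.51741 + (-0.02339) = 0.49402
t = 1.5: p = 0.49402 + (-0.01968) = 0.47434

0.4743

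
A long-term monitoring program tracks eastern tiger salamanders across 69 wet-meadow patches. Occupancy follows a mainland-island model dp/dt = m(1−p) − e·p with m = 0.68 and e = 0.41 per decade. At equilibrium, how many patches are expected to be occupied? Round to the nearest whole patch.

43

p* = m/(m+e) = 0.68/1.0900 = 0.6239.
Expected occupied patches = N × p* = 69 × 0.6239 = 43.05 ≈ 43.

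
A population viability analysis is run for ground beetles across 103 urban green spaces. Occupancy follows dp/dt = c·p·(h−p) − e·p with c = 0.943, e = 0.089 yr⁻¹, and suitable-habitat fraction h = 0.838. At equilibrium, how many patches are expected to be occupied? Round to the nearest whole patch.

p* = h − e/c = 0.838 − 0.0944 = 0.7436.
Expected occupied patches = N × p* = 103 × 0.7436 = 76.59 ≈ 77.

77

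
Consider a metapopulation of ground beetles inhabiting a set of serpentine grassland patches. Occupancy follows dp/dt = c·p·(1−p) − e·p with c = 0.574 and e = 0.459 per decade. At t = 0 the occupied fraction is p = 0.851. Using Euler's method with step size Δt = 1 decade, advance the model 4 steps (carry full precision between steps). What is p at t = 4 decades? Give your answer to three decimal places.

0.337

Update rule: p ← p + [c·p·(1−p) − e·p]·Δt with Δt = 1.
p: 0.85100 → 0.53317  (Δp = -0.31783)
p: 0.53317 → 0.43132  (Δp = -0.10186)
p: 0.43132 → 0.37413  (Δp = -0.05718)
p: 0.37413 → 0.33681  (Δp = -0.03732)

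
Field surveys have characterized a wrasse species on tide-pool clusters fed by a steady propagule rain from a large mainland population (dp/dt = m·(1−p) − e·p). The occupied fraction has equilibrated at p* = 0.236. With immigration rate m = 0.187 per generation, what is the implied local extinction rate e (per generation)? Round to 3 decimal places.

At equilibrium m(1−p*) = e·p*, so e = m(1−p*)/p*.
e = 0.187 × 0.7640 / 0.236 = 0.6054.

0.605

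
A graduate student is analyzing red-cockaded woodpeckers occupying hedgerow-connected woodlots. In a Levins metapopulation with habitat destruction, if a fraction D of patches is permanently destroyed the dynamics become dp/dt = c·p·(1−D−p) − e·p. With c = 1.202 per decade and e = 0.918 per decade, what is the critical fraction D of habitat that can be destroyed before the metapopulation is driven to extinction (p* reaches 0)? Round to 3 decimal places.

The nontrivial equilibrium is p* = (1−D) − e/c; extinction occurs when this hits zero.
So D_crit = 1 − e/c = 1 − 0.918/1.202 = 1 − 0.7637 = 0.2363.
Note this equals the original equilibrium occupancy — the Levins extinction-debt result.

0.236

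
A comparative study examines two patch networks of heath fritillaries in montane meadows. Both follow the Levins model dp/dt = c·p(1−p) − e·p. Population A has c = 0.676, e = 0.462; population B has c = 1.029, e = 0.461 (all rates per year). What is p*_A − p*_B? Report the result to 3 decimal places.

A: p*_A = 1 − 0.462/0.676 = 0.3166.
B: p*_B = 1 − 0.461/1.029 = 0.5520.
p*_A − p*_B = 0.3166 − 0.5520 = -0.2354.

-0.235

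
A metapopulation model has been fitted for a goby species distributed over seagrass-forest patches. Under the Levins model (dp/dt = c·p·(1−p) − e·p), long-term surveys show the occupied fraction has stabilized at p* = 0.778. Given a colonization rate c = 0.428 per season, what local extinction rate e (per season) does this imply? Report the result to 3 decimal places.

0.095

At equilibrium c(1−p*) = e.
e = 0.428 × (1 − 0.778) = 0.428 × 0.2220 = 0.0950.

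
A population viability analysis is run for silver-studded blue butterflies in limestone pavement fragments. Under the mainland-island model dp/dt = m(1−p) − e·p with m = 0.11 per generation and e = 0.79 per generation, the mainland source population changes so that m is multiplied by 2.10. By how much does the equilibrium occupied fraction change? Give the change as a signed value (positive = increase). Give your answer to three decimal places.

0.104

Before: p* = 0.11/(0.11+0.79) = 0.1222.
After: m = 0.231, e = 0.79; p* = 0.231/1.0210 = 0.2262.
Δp* = 0.2262 − 0.1222 = +0.1040.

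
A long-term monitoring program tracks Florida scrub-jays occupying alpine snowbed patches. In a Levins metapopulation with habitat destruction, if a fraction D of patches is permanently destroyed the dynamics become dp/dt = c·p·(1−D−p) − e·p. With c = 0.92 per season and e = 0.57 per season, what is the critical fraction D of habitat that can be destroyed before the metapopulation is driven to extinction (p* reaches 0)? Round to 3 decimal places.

The nontrivial equilibrium is p* = (1−D) − e/c; extinction occurs when this hits zero.
So D_crit = 1 − e/c = 1 − 0.57/0.92 = 1 − 0.6196 = 0.3804.
Note this equals the original equilibrium occupancy — the Levins extinction-debt result.

0.380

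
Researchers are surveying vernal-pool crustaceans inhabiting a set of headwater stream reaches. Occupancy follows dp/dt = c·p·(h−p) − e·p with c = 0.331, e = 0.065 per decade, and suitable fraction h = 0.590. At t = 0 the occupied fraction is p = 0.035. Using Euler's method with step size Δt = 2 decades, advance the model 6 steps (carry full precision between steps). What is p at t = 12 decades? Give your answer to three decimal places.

Update rule: p ← p + [c·p·(h−p) − e·p]·Δt with Δt = 2.
p: 0.03500 → 0.04331  (Δp = +0.00831)
p: 0.04331 → 0.05335  (Δp = +0.01004)
p: 0.05335 → 0.06537  (Δp = +0.01202)
p: 0.06537 → 0.07958  (Δp = +0.01421)
p: 0.07958 → 0.09612  (Δp = +0.01654)
p: 0.09612 → 0.11505  (Δp = +0.01893)

0.115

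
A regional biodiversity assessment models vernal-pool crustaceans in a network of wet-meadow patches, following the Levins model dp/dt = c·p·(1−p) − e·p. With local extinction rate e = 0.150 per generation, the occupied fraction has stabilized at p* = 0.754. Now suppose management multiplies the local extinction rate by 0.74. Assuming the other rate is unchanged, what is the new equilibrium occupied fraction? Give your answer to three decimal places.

Balance c(1−p*) = e gives c = e/(1 − 0.75400) = 0.150/0.24600 = 0.60976.
New p* = 1 − e/c = 1 − 0.11100/0.60976 = 0.81796.

0.818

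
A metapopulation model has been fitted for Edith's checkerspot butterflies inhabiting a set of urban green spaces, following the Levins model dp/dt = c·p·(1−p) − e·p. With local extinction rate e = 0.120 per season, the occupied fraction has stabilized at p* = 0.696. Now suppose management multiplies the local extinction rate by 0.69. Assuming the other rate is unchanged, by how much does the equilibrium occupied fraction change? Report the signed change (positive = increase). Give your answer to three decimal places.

0.094

Balance c(1−p*) = e gives c = e/(1 − 0.69600) = 0.120/0.30400 = 0.39474.
New p* = 1 − e/c = 1 − 0.08280/0.39474 = 0.79024.
Δp* = 0.79024 − 0.69600 = +0.09424.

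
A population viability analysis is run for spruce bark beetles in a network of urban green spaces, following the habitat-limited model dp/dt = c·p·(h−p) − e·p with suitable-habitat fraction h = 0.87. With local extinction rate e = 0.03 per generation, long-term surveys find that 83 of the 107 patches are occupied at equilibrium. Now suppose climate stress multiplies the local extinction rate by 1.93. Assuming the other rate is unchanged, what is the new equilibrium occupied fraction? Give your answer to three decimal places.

0.688

Observed p* = 83/107 = 0.77570.
Balance c(h−p*) = e gives c = e/(0.87 − 0.77570) = 0.03/0.09430 = 0.31813.
New p* = 0.87 − e/c = 0.87 − 0.05790/0.31813 = 0.68800.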